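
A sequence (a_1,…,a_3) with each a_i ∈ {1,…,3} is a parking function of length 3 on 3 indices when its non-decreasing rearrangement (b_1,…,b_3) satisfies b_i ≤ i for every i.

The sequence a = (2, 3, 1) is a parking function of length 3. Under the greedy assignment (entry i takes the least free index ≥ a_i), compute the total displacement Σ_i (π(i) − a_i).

0

Σπ = 3·4/2 = 6 (π permutes [3]); Σa = 2+3+1 = 6; disp = 6−6 = 0.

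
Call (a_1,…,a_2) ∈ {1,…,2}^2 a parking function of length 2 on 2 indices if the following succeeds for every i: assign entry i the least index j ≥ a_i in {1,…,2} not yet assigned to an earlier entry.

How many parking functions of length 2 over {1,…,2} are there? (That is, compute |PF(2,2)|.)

|PF| = (3−2)·3^(2−1) = 1·3 = 3
Check (2,1) → sorted (1,2): b_i ≤ i ∀i, a PF.

3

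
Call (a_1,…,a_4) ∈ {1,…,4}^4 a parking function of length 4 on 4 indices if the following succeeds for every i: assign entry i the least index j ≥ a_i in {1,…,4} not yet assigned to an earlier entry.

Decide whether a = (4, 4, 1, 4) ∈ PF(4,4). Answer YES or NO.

NO

Sorted: b = (1, 4, 4, 4).
  b_1=1 ≤ 1
  b_2=4 > 2
  fails at i=2 ⇒ NO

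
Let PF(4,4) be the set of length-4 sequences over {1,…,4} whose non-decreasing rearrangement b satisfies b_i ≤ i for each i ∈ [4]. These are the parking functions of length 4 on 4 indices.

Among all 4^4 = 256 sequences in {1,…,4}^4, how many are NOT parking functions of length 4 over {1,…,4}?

131

#PF = 1·5^3 = 1·125 = 125 [KW]
Example (4,1,3,4) → sorted (1,3,4,4): b_2=3>2, not a PF.
So 256 − 125 = 131 fail.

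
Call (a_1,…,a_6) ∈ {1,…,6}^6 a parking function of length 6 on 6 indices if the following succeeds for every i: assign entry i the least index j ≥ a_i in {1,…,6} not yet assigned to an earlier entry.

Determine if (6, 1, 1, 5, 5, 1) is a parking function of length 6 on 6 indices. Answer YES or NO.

NO

Sorted: b = (1, 1, 1, 5, 5, 6).
  b_1=1 ≤ 1
  b_2=1 ≤ 2
  b_3=1 ≤ 3
  b_4=5 > 4
  fails at i=4 ⇒ NO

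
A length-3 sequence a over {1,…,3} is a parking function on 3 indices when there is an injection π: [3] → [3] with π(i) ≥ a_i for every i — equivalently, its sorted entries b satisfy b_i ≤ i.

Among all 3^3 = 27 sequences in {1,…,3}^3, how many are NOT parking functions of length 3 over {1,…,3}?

Count = (3+1−3)·(3+1)^{3−1} = 1·16 = 16 (Konheim–Weiss)
E.g. (3,3,2) → sorted (2,3,3): b_1=2>1, not a PF.
3^3 − 16 = 27 − 16 = 11

11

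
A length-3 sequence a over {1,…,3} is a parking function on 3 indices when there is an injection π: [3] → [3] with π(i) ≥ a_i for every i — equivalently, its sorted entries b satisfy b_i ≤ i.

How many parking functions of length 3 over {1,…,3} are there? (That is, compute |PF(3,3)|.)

Count = (3+1−3)·(3+1)^{3−1} = 1 · 16 = 16 (Pollak)
Check (2,1,3) → sorted (1,2,3): b_i ≤ i ∀i, a PF.

16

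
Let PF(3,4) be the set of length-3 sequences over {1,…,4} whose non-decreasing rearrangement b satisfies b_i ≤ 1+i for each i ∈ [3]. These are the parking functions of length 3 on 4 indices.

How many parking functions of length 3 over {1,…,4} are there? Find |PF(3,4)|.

|PF(3,4)| = 2·5^2 = 2×25 = 50 [KW]
Check (2,2,2) → sorted (2,2,2): b_i ≤ 1+i ∀i, a PF.

50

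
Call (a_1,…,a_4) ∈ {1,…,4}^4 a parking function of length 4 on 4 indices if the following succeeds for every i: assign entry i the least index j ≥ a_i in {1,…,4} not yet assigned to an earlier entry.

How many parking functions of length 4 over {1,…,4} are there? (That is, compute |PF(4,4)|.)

125

#PF = (4−4+1)·(4+1)^(4−1) = 1 · 125 = 125 (Konheim–Weiss)
One tuple (1,1,2,3) → sorted (1,1,2,3): b_i ≤ i ∀i, a PF.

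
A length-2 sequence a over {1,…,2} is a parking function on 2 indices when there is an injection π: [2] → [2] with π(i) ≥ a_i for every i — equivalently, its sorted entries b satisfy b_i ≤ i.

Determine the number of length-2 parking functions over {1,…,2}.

3

Count = 1·3^1 = 1×3 = 3 (Pollak)
E.g. (1,1) → sorted (1,1): b_i ≤ i ∀i, a PF.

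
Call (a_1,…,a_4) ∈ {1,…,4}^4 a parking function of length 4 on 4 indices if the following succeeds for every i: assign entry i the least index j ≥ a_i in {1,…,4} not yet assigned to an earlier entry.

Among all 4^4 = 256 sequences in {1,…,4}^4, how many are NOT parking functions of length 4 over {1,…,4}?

#PF = 1·5^3 = 1×125 = 125 [KW]
Example (2,4,4,2) → sorted (2,2,4,4): b_1=2>1, not a PF.
4^4 − 125 = 256 − 125 = 131

131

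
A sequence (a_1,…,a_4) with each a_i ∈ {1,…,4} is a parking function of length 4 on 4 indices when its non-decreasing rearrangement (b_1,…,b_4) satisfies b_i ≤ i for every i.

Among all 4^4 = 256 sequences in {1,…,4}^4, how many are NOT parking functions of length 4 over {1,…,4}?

#PF = (5−4)·5^(4−1) = 1×125 = 125 (Pollak)
Check (3,4,1,4) → sorted (1,3,4,4): b_2=3>2, not a PF.
Total 256; non-PF = 256−125 = 131

131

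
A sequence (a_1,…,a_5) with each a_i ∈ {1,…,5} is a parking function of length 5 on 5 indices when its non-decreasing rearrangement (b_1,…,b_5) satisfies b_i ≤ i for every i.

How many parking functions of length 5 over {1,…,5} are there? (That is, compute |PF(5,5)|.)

|PF(5,5)| = (5−5+1)·(5+1)^(5−1) = 1 · 1296 = 1296 (Konheim–Weiss)
Check (2,4,5,3,1) → sorted (1,2,3,4,5): b_i ≤ i ∀i, a PF.

1296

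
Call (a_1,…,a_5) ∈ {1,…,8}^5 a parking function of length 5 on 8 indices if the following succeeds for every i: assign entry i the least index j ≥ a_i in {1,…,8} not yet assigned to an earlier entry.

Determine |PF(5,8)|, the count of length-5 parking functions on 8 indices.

|PF| = (8+1−5)·(8+1)^{5−1} = 4×6561 = 26244
Check (8,4,2,2,1) → sorted (1,2,2,4,8): b_i ≤ 3+i ∀i, a PF.

26244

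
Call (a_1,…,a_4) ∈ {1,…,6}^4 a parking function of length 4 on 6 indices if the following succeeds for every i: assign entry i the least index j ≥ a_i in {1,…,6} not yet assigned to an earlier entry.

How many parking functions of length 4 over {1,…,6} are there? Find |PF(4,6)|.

1029

|PF| = (6−4+1)·(6+1)^(4−1) = 3 · 343 = 1029 (Konheim–Weiss)
Check (3,1,1,1) → sorted (1,1,1,3): b_i ≤ 2+i ∀i, a PF.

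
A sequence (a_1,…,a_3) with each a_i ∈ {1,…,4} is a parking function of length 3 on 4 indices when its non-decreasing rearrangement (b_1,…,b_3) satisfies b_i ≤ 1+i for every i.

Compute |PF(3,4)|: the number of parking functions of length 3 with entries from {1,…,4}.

50

Count = (4+1−3)·(4+1)^{3−1} = 2·25 = 50 (Konheim–Weiss)
One tuple (2,4,3) → sorted (2,3,4): b_i ≤ 1+i ∀i, a PF.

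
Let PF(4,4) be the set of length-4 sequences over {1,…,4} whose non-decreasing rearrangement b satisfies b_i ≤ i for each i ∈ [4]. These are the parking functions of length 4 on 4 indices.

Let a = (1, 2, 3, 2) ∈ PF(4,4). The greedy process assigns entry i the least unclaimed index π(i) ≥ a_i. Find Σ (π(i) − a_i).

2

Σπ(i) = 1+…+4 = 10; Σa = 1+2+3+2 = 8; disp = 10−8 = 2.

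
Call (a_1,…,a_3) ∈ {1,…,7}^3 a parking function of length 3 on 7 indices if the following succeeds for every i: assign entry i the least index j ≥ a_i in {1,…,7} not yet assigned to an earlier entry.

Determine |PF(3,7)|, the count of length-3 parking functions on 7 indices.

320

#PF = (7+1−3)·(7+1)^{3−1} = 5 · 64 = 320 (Konheim–Weiss)
E.g. (1,3,3) → sorted (1,3,3): b_i ≤ 4+i ∀i, a PF.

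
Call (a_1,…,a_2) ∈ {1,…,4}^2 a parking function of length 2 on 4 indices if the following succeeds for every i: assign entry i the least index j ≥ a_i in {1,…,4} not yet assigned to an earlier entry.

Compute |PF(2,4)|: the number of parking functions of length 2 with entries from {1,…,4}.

15

#PF = (4+1−2)·(4+1)^{2−1} = 3×5 = 15
One tuple (1,2) → sorted (1,2): b_i ≤ 2+i ∀i, a PF.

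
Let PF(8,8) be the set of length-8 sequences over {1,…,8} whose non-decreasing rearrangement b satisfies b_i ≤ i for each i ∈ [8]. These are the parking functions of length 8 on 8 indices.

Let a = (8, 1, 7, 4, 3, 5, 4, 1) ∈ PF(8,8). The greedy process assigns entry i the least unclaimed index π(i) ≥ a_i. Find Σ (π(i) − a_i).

Σπ(i) = 1+…+8 = 36; Σa = 8+1+7+4+3+5+4+1 = 33; disp = 36−33 = 3.

3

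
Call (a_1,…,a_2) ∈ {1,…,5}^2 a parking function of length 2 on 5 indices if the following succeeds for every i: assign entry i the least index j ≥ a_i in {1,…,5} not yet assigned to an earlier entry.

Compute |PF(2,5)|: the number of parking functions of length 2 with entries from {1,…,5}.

24

#PF = (5+1−2)·(5+1)^{2−1} = 4·6 = 24 (Pollak)
E.g. (1,5) → sorted (1,5): b_i ≤ 3+i ∀i, a PF.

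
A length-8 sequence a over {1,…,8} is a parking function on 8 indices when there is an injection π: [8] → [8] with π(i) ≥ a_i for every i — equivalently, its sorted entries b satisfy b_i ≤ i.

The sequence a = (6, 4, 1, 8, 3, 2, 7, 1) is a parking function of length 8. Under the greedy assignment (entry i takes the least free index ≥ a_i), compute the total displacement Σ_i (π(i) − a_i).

Σπ = 8·9/2 = 36 (π permutes [8]); Σa = 6+4+1+8+3+2+7+1 = 32; disp = 36−32 = 4.

4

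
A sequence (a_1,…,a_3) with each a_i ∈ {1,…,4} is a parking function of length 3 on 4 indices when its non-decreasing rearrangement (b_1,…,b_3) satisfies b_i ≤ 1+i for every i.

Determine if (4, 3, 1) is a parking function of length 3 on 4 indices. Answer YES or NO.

Sorted: b = (1, 3, 4).
  b_1=1 ≤ 2
  b_2=3 ≤ 3
  b_3=4 ≤ 4
All bounds hold ⇒ YES

YES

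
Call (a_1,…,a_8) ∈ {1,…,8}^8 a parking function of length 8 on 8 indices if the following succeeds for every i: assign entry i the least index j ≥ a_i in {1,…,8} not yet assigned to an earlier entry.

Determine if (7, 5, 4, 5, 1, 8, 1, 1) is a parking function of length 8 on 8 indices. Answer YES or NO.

YES

Rearranged: b = (1, 1, 1, 4, 5, 5, 7, 8).
  b_1=1 ≤ 1
  b_2=1 ≤ 2
  b_3=1 ≤ 3
  b_4=4 ≤ 4
  b_5=5 ≤ 5
  b_6=5 ≤ 6
  b_7=7 ≤ 7
  b_8=8 ≤ 8
All bounds hold ⇒ YES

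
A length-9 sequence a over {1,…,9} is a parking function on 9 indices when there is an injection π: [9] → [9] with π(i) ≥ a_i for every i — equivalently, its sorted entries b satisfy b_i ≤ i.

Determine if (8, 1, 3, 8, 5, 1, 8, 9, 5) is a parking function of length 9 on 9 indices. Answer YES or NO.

Order a: b = (1, 1, 3, 5, 5, 8, 8, 8, 9).
  b_1=1 ≤ 1
  b_2=1 ≤ 2
  b_3=3 ≤ 3
  b_4=5 > 4
  fails at i=4 ⇒ NO

NO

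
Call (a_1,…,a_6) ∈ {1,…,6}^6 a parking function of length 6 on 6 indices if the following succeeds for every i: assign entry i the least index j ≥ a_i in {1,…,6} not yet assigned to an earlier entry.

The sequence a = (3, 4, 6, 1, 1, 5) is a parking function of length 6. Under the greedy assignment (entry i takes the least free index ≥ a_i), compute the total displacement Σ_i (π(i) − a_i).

1

Σπ(i) = 1+…+6 = 21; Σa = 3+4+6+1+1+5 = 20; disp = 21−20 = 1.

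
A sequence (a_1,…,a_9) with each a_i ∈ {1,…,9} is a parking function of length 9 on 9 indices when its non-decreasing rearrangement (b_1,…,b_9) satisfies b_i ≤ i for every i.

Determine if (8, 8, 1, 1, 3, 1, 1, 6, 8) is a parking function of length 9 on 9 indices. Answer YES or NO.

Rearranged: b = (1, 1, 1, 1, 3, 6, 8, 8, 8).
  b_1=1 ≤ 1
  b_2=1 ≤ 2
  b_3=1 ≤ 3
  b_4=1 ≤ 4
  b_5=3 ≤ 5
  b_6=6 ≤ 6
  b_7=8 > 7
  fails at i=7 ⇒ NO

NO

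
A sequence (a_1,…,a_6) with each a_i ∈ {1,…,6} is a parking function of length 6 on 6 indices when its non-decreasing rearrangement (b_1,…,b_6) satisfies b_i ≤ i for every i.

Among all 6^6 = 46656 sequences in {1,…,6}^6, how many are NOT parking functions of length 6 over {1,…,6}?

|PF(6,6)| = (6−6+1)·(6+1)^(6−1) = 1·16807 = 16807
E.g. (5,6,3,5,5,5) → sorted (3,5,5,5,5,6): b_1=3>1, not a PF.
6^6 − 16807 = 46656 − 16807 = 29849

29849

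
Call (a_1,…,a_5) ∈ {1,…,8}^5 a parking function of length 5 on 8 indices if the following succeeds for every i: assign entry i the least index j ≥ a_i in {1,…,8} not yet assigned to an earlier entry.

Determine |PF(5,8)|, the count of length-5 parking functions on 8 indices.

26244

|PF(5,8)| = (9−5)·9^(5−1) = 4 · 6561 = 26244 [KW]
Check (4,1,4,4,8) → sorted (1,4,4,4,8): b_i ≤ 3+i ∀i, a PF.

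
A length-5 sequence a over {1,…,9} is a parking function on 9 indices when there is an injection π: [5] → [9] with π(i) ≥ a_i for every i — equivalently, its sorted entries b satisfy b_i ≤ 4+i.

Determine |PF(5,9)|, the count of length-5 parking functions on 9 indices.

Count = (9+1−5)·(9+1)^{5−1} = 5 · 10000 = 50000 (Pollak)
E.g. (8,5,9,6,6) → sorted (5,6,6,8,9): b_i ≤ 4+i ∀i, a PF.

50000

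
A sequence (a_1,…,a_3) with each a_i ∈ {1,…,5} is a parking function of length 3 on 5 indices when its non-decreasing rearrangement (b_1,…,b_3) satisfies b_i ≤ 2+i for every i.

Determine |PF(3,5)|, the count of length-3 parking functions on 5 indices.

|PF| = (5+1−3)·(5+1)^{3−1} = 3 · 36 = 108
Check (5,2,2) → sorted (2,2,5): b_i ≤ 2+i ∀i, a PF.

108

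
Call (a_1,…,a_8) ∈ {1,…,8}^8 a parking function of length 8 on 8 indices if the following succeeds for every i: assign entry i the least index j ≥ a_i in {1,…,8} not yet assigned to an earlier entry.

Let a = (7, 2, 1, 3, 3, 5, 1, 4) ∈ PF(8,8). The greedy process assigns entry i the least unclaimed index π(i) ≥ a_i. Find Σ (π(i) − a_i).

Σπ(i) = 1+…+8 = 36; Σa = 7+2+1+3+3+5+1+4 = 26; disp = 36−26 = 10.

10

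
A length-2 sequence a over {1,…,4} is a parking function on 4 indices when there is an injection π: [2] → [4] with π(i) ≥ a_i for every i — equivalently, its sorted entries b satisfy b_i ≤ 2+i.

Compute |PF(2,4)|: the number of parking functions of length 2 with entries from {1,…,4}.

#PF = (5−2)·5^(2−1) = 3×5 = 15
E.g. (3,4) → sorted (3,4): b_i ≤ 2+i ∀i, a PF.

15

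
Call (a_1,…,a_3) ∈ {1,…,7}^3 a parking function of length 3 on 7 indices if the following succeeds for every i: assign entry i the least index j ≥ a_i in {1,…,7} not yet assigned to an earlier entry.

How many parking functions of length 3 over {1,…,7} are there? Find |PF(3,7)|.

#PF = (7−3+1)·(7+1)^(3−1) = 5·64 = 320
E.g. (4,2,6) → sorted (2,4,6): b_i ≤ 4+i ∀i, a PF.

320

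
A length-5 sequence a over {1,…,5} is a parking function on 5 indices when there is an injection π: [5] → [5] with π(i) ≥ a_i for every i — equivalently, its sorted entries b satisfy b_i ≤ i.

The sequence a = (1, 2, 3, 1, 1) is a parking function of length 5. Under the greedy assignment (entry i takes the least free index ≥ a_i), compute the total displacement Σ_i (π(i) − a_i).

7

Σπ = 5·6/2 = 15 (π permutes [5]); Σa = 1+2+3+1+1 = 8; disp = 15−8 = 7.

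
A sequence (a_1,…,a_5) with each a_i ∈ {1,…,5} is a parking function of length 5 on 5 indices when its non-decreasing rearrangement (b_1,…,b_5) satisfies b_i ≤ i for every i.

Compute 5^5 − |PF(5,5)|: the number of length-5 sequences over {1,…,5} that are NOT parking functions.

1829

|PF(5,5)| = (6−5)·6^(5−1) = 1·1296 = 1296 (Konheim–Weiss)
E.g. (3,5,5,2,4) → sorted (2,3,4,5,5): b_1=2>1, not a PF.
5^5 − 1296 = 3125 − 1296 = 1829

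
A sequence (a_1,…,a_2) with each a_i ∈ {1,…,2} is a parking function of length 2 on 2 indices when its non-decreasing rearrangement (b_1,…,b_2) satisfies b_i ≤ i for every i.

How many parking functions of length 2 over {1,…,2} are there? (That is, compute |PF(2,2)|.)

3

|PF(2,2)| = (2+1−2)·(2+1)^{2−1} = 1×3 = 3 [KW]
E.g. (1,1) → sorted (1,1): b_i ≤ i ∀i, a PF.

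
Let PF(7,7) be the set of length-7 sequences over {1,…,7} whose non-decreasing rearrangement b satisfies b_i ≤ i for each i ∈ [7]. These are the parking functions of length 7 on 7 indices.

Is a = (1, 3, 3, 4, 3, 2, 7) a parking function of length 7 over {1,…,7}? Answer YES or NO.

Sorted: b = (1, 2, 3, 3, 3, 4, 7).
  b_1=1 ≤ 1
  b_2=2 ≤ 2
  b_3=3 ≤ 3
  b_4=3 ≤ 4
  b_5=3 ≤ 5
  b_6=4 ≤ 6
  b_7=7 ≤ 7
All bounds hold ⇒ YES

YES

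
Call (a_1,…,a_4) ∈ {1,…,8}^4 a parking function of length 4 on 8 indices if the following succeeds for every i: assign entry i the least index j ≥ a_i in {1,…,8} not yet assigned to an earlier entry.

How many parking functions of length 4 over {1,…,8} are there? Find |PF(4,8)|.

Count = 5·9^3 = 5·729 = 3645
Check (7,3,6,5) → sorted (3,5,6,7): b_i ≤ 4+i ∀i, a PF.

3645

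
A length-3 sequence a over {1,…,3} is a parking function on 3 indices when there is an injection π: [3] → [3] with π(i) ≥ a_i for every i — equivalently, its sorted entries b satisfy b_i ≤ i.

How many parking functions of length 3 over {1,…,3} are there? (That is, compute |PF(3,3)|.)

16

|PF(3,3)| = (3+1−3)·(3+1)^{3−1} = 1×16 = 16 (Pollak)
One tuple (2,1,1) → sorted (1,1,2): b_i ≤ i ∀i, a PF.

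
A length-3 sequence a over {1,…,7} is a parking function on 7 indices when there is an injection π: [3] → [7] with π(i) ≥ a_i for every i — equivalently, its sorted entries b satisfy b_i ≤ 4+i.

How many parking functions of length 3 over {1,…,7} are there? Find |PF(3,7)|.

|PF| = (8−3)·8^(3−1) = 5×64 = 320 (Konheim–Weiss)
One tuple (1,1,4) → sorted (1,1,4): b_i ≤ 4+i ∀i, a PF.

320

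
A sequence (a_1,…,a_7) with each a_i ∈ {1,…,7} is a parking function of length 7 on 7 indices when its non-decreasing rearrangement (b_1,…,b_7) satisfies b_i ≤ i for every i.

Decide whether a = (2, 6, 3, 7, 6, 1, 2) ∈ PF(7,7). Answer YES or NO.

NO

Rearranged: b = (1, 2, 2, 3, 6, 6, 7).
  b_1=1 ≤ 1
  b_2=2 ≤ 2
  b_3=2 ≤ 3
  b_4=3 ≤ 4
  b_5=6 > 5
  fails at i=5 ⇒ NO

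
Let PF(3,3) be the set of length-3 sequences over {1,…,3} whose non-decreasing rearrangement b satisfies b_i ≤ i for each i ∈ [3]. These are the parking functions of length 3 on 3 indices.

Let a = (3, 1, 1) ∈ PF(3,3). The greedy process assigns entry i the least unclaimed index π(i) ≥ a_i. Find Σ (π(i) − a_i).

1

Σπ(i) = 1+…+3 = 6; Σa = 3+1+1 = 5; disp = 6−5 = 1.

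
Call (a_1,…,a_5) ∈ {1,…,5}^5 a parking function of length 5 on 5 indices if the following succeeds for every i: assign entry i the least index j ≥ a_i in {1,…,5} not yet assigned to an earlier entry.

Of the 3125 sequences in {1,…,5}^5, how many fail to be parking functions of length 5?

Count = 1·6^4 = 1 · 1296 = 1296 (Konheim–Weiss)
E.g. (3,4,5,4,4) → sorted (3,4,4,4,5): b_1=3>1, not a PF.
Total 3125; non-PF = 3125−1296 = 1829

1829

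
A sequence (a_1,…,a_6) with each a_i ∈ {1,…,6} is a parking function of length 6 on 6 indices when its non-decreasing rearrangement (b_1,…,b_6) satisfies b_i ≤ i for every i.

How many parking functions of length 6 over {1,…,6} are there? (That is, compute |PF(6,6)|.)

Count = (7−6)·7^(6−1) = 1×16807 = 16807
Check (3,4,2,4,1,3) → sorted (1,2,3,3,4,4): b_i ≤ i ∀i, a PF.

16807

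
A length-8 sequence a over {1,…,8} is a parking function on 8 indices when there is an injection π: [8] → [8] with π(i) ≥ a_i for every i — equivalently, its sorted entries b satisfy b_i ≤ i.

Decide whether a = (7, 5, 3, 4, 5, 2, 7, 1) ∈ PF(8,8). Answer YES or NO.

YES

Rearranged: b = (1, 2, 3, 4, 5, 5, 7, 7).
  b_1=1 ≤ 1
  b_2=2 ≤ 2
  b_3=3 ≤ 3
  b_4=4 ≤ 4
  b_5=5 ≤ 5
  b_6=5 ≤ 6
  b_7=7 ≤ 7
  b_8=7 ≤ 8
All bounds hold ⇒ YES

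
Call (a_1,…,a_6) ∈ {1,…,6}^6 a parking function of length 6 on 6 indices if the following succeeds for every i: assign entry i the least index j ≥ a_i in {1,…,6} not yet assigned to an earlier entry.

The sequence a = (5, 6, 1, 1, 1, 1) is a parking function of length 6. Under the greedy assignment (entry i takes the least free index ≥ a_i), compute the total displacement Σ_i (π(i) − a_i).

Σπ = 6·7/2 = 21 (π permutes [6]); Σa = 5+6+1+1+1+1 = 15; disp = 21−15 = 6.

6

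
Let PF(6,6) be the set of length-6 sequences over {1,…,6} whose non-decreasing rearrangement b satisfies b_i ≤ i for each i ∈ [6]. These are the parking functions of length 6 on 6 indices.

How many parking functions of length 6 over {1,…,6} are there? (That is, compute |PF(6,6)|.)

16807

|PF| = (6+1−6)·(6+1)^{6−1} = 1·16807 = 16807 (Pollak)
E.g. (4,2,1,5,1,6) → sorted (1,1,2,4,5,6): b_i ≤ i ∀i, a PF.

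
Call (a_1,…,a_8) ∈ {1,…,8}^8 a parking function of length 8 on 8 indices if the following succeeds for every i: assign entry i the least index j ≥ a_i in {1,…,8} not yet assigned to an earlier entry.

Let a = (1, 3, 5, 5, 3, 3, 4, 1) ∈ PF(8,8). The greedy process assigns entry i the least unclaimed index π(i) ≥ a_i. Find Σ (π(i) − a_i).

11

Σπ = 36 ({1..8} each once); Σa = 1+3+5+5+3+3+4+1 = 25; disp = 36−25 = 11.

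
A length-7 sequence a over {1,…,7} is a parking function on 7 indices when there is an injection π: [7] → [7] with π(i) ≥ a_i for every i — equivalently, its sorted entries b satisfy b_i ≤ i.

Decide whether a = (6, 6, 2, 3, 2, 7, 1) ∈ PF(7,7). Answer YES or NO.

Sorted: b = (1, 2, 2, 3, 6, 6, 7).
  b_1=1 ≤ 1
  b_2=2 ≤ 2
  b_3=2 ≤ 3
  b_4=3 ≤ 4
  b_5=6 > 5
  fails at i=5 ⇒ NO

NO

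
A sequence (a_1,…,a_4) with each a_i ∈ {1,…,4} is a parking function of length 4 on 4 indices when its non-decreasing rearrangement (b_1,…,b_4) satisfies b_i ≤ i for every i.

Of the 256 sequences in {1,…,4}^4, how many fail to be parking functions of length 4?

#PF = (5−4)·5^(4−1) = 1·125 = 125
E.g. (2,4,4,1) → sorted (1,2,4,4): b_3=4>3, not a PF.
Total 256; non-PF = 256−125 = 131

131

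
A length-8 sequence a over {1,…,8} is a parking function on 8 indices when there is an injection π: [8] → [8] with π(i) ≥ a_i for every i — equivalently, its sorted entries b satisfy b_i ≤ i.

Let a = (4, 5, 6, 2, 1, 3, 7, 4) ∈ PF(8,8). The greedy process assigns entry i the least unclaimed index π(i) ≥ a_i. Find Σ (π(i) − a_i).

Σπ(i) = 1+…+8 = 36; Σa = 4+5+6+2+1+3+7+4 = 32; disp = 36−32 = 4.

4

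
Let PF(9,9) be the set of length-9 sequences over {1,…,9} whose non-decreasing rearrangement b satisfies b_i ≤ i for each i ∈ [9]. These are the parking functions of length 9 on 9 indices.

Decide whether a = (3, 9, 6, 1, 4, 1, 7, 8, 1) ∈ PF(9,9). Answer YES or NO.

Rearranged: b = (1, 1, 1, 3, 4, 6, 7, 8, 9).
  b_1=1 ≤ 1
  b_2=1 ≤ 2
  b_3=1 ≤ 3
  b_4=3 ≤ 4
  b_5=4 ≤ 5
  b_6=6 ≤ 6
  b_7=7 ≤ 7
  b_8=8 ≤ 8
  b_9=9 ≤ 9
All bounds hold ⇒ YES

YES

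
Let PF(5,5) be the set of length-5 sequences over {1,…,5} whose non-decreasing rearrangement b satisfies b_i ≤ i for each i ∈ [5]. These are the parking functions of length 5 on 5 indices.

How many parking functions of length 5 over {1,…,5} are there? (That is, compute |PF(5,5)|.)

Count = (5+1−5)·(5+1)^{5−1} = 1×1296 = 1296 (Konheim–Weiss)
One tuple (4,1,2,1,2) → sorted (1,1,2,2,4): b_i ≤ i ∀i, a PF.

1296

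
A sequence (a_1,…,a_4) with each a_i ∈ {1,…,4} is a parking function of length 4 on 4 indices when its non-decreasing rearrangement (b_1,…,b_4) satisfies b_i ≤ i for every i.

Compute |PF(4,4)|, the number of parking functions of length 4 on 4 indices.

125

|PF| = (4+1−4)·(4+1)^{4−1} = 1×125 = 125 [KW]
E.g. (2,1,2,4) → sorted (1,2,2,4): b_i ≤ i ∀i, a PF.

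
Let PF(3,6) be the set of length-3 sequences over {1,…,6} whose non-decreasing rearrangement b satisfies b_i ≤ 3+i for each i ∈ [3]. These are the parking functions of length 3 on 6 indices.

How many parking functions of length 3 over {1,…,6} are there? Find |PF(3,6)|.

#PF = 4·7^2 = 4·49 = 196 (Pollak)
Example (2,5,3) → sorted (2,3,5): b_i ≤ 3+i ∀i, a PF.

196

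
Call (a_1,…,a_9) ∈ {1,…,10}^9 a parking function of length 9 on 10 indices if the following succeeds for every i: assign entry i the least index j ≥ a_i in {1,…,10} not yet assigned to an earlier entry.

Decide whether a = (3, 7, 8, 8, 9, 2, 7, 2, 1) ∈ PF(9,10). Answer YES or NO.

Order a: b = (1, 2, 2, 3, 7, 7, 8, 8, 9).
  b_1=1 ≤ 2
  b_2=2 ≤ 3
  b_3=2 ≤ 4
  b_4=3 ≤ 5
  b_5=7 > 6
  fails at i=5 ⇒ NO

NO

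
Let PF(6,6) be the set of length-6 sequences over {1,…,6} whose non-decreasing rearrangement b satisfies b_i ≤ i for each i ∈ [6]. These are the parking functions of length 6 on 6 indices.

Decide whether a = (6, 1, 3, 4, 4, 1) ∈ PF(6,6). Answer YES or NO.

YES

Order a: b = (1, 1, 3, 4, 4, 6).
  b_1=1 ≤ 1
  b_2=1 ≤ 2
  b_3=3 ≤ 3
  b_4=4 ≤ 4
  b_5=4 ≤ 5
  b_6=6 ≤ 6
All bounds hold ⇒ YES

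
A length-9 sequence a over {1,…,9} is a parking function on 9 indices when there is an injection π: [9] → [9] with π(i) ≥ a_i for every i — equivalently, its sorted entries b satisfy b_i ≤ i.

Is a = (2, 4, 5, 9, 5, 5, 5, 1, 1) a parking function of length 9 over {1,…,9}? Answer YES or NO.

Sorted: b = (1, 1, 2, 4, 5, 5, 5, 5, 9).
  b_1=1 ≤ 1
  b_2=1 ≤ 2
  b_3=2 ≤ 3
  b_4=4 ≤ 4
  b_5=5 ≤ 5
  b_6=5 ≤ 6
  b_7=5 ≤ 7
  b_8=5 ≤ 8
  b_9=9 ≤ 9
All bounds hold ⇒ YES

YES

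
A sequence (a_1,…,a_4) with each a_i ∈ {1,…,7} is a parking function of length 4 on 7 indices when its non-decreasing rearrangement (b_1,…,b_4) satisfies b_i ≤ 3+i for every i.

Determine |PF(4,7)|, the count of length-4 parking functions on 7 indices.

2048

#PF = (7−4+1)·(7+1)^(4−1) = 4·512 = 2048 (Konheim–Weiss)
Check (5,1,6,3) → sorted (1,3,5,6): b_i ≤ 3+i ∀i, a PF.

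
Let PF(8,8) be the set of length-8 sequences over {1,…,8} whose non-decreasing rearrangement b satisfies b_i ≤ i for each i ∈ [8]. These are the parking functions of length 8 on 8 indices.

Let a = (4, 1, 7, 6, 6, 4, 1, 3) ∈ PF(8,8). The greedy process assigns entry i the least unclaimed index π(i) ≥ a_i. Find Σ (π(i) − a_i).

4

Σπ(i) = 1+…+8 = 36; Σa = 4+1+7+6+6+4+1+3 = 32; disp = 36−32 = 4.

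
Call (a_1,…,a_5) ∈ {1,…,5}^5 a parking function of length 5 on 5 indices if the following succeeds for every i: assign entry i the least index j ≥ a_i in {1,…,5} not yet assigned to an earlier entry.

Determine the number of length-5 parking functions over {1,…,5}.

1296

|PF| = (6−5)·6^(5−1) = 1·1296 = 1296 (Pollak)
E.g. (1,3,3,3,1) → sorted (1,1,3,3,3): b_i ≤ i ∀i, a PF.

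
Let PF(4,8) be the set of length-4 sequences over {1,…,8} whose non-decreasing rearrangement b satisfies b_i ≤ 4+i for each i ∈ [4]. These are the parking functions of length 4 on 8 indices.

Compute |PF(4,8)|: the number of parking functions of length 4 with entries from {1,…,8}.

3645

|PF(4,8)| = (9−4)·9^(4−1) = 5×729 = 3645 (Konheim–Weiss)
Check (7,4,3,8) → sorted (3,4,7,8): b_i ≤ 4+i ∀i, a PF.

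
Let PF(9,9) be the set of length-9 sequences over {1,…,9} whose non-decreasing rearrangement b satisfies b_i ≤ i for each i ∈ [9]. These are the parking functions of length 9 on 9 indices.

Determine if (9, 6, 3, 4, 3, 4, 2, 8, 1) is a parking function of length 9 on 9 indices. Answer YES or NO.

YES

Rearranged: b = (1, 2, 3, 3, 4, 4, 6, 8, 9).
  b_1=1 ≤ 1
  b_2=2 ≤ 2
  b_3=3 ≤ 3
  b_4=3 ≤ 4
  b_5=4 ≤ 5
  b_6=4 ≤ 6
  b_7=6 ≤ 7
  b_8=8 ≤ 8
  b_9=9 ≤ 9
All bounds hold ⇒ YES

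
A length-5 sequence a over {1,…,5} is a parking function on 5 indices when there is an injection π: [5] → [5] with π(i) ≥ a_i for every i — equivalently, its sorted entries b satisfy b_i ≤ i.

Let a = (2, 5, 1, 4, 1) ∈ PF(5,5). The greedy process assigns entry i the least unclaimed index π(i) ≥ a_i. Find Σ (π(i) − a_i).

2

Σπ = 5·6/2 = 15 (π permutes [5]); Σa = 2+5+1+4+1 = 13; disp = 15−13 = 2.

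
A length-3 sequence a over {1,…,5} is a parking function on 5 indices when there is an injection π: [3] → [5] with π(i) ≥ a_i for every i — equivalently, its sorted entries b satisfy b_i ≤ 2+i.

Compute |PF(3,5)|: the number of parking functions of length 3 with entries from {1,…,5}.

108

|PF(3,5)| = (5+1−3)·(5+1)^{3−1} = 3 · 36 = 108 [KW]
Example (1,2,2) → sorted (1,2,2): b_i ≤ 2+i ∀i, a PF.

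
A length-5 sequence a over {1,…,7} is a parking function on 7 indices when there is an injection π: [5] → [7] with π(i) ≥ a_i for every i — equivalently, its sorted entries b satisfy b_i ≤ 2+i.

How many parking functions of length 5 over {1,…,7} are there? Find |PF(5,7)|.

Count = 3·8^4 = 3 · 4096 = 12288 (Konheim–Weiss)
Example (1,2,1,2,1) → sorted (1,1,1,2,2): b_i ≤ 2+i ∀i, a PF.

12288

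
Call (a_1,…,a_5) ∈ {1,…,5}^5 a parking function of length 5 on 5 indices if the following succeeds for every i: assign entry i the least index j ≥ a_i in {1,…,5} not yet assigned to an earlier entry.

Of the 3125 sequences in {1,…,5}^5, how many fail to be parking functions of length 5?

Count = (6−5)·6^(5−1) = 1 · 1296 = 1296 (Pollak)
Example (5,4,3,3,5) → sorted (3,3,4,5,5): b_1=3>1, not a PF.
5^5 − 1296 = 3125 − 1296 = 1829

1829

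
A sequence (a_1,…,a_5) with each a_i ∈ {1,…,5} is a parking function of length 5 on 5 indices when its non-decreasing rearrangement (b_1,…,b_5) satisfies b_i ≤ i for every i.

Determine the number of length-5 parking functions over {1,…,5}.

1296

|PF(5,5)| = (5+1−5)·(5+1)^{5−1} = 1×1296 = 1296 (Pollak)
Example (1,5,3,1,1) → sorted (1,1,1,3,5): b_i ≤ i ∀i, a PF.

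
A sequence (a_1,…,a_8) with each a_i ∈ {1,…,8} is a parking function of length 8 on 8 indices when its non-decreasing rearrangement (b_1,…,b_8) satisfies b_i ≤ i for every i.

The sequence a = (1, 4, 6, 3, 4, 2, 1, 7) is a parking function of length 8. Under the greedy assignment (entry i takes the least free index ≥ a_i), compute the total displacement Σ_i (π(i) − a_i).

Σπ = 36 ({1..8} each once); Σa = 1+4+6+3+4+2+1+7 = 28; disp = 36−28 = 8.

8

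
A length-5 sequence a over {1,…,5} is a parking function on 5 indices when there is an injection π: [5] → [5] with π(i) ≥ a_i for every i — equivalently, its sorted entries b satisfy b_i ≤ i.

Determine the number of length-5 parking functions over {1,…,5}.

1296

Count = (6−5)·6^(5−1) = 1×1296 = 1296 (Pollak)
Check (3,5,2,4,1) → sorted (1,2,3,4,5): b_i ≤ i ∀i, a PF.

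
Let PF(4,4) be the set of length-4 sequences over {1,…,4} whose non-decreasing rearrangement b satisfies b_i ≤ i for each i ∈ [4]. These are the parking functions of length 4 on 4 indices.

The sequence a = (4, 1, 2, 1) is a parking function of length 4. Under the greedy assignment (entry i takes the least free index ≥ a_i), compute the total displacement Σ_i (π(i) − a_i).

Σπ(i) = 1+…+4 = 10; Σa = 4+1+2+1 = 8; disp = 10−8 = 2.

2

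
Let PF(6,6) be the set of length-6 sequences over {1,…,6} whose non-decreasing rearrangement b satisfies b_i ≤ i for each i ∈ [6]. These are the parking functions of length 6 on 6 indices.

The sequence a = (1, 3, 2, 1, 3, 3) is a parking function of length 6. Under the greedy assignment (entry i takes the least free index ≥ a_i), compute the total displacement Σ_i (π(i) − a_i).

8

Σπ(i) = 1+…+6 = 21; Σa = 1+3+2+1+3+3 = 13; disp = 21−13 = 8.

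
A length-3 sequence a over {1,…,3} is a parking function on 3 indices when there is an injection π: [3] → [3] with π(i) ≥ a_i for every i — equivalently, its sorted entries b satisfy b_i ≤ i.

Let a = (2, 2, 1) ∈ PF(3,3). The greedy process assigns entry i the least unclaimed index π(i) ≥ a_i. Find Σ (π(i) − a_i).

Σπ(i) = 1+…+3 = 6; Σa = 2+2+1 = 5; disp = 6−5 = 1.

1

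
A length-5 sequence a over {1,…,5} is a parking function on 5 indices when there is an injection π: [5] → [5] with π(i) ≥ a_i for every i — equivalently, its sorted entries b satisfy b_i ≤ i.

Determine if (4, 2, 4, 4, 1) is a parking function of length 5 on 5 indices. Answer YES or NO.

Sorted: b = (1, 2, 4, 4, 4).
  b_1=1 ≤ 1
  b_2=2 ≤ 2
  b_3=4 > 3
  fails at i=3 ⇒ NO

NO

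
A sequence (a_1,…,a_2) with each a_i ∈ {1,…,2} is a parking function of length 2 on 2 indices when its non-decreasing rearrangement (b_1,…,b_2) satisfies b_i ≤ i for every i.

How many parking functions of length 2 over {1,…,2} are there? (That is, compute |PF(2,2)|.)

3

|PF(2,2)| = (3−2)·3^(2−1) = 1 · 3 = 3 [KW]
Check (1,1) → sorted (1,1): b_i ≤ i ∀i, a PF.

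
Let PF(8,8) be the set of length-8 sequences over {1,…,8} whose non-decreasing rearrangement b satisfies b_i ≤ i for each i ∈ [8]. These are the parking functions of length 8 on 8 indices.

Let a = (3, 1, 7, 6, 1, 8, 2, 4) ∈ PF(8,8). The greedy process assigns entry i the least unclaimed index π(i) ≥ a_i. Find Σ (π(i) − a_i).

Σπ = 8·9/2 = 36 (π permutes [8]); Σa = 3+1+7+6+1+8+2+4 = 32; disp = 36−32 = 4.

4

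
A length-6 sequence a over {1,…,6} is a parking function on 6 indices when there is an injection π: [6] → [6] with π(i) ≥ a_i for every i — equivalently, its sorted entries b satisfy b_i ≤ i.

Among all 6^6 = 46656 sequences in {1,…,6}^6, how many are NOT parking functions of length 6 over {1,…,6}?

|PF(6,6)| = (6+1−6)·(6+1)^{6−1} = 1 · 16807 = 16807 (Pollak)
Check (1,2,5,6,6,5) → sorted (1,2,5,5,6,6): b_3=5>3, not a PF.
So 46656 − 16807 = 29849 fail.

29849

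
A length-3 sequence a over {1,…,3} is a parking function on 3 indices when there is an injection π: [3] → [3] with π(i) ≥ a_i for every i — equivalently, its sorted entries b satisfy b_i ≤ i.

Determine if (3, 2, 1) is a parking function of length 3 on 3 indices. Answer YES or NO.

YES

Rearranged: b = (1, 2, 3).
  b_1=1 ≤ 1
  b_2=2 ≤ 2
  b_3=3 ≤ 3
All bounds hold ⇒ YES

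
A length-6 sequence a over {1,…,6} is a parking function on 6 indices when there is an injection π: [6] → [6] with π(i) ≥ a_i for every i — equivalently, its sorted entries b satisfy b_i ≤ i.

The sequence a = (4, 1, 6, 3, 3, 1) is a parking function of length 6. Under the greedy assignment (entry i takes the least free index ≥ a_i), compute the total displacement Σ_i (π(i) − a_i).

3

Σπ = 21 ({1..6} each once); Σa = 4+1+6+3+3+1 = 18; disp = 21−18 = 3.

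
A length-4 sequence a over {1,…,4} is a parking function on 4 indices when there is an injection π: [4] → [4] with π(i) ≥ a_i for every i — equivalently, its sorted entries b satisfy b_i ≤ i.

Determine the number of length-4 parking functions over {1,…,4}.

|PF| = 1·5^3 = 1·125 = 125 (Pollak)
E.g. (2,1,1,1) → sorted (1,1,1,2): b_i ≤ i ∀i, a PF.

125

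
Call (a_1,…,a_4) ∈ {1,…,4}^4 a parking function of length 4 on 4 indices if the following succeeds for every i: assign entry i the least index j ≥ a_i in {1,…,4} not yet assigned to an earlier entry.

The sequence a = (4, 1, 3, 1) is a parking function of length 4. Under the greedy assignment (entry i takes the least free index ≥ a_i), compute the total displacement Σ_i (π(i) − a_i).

Σπ = 10 ({1..4} each once); Σa = 4+1+3+1 = 9; disp = 10−9 = 1.

1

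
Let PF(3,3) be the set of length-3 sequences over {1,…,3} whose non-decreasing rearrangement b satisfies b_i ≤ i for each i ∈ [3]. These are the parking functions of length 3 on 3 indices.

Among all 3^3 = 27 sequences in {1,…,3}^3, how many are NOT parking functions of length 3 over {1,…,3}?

#PF = (3+1−3)·(3+1)^{3−1} = 1 · 16 = 16 (Pollak)
Check (3,3,3) → sorted (3,3,3): b_1=3>1, not a PF.
Total 27; non-PF = 27−16 = 11

11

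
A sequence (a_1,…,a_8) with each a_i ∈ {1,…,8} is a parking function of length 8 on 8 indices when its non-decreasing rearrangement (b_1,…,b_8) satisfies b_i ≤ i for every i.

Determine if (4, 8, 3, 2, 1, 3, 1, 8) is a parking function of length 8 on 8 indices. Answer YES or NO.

NO

Sorted: b = (1, 1, 2, 3, 3, 4, 8, 8).
  b_1=1 ≤ 1
  b_2=1 ≤ 2
  b_3=2 ≤ 3
  b_4=3 ≤ 4
  b_5=3 ≤ 5
  b_6=4 ≤ 6
  b_7=8 > 7
  fails at i=7 ⇒ NO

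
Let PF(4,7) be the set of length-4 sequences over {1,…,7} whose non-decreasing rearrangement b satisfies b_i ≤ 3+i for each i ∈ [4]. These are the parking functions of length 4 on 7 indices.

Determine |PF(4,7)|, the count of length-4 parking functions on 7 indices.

|PF(4,7)| = 4·8^3 = 4 · 512 = 2048
Example (3,7,1,3) → sorted (1,3,3,7): b_i ≤ 3+i ∀i, a PF.

2048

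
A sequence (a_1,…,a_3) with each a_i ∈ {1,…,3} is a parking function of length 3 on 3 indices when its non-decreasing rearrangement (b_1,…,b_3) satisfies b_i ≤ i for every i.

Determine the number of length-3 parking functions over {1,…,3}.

|PF| = 1·4^2 = 1 · 16 = 16 (Konheim–Weiss)
Example (1,3,2) → sorted (1,2,3): b_i ≤ i ∀i, a PF.

16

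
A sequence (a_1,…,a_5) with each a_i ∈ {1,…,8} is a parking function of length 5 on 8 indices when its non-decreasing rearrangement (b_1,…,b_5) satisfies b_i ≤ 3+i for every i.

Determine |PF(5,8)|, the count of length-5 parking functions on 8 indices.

#PF = (9−5)·9^(5−1) = 4·6561 = 26244 (Pollak)
E.g. (3,1,6,2,5) → sorted (1,2,3,5,6): b_i ≤ 3+i ∀i, a PF.

26244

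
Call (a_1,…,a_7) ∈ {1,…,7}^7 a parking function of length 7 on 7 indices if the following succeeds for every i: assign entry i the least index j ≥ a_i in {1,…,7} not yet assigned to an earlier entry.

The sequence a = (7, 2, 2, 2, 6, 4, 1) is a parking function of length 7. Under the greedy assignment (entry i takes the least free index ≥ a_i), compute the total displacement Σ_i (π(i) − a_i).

Σπ = 7·8/2 = 28 (π permutes [7]); Σa = 7+2+2+2+6+4+1 = 24; disp = 28−24 = 4.

4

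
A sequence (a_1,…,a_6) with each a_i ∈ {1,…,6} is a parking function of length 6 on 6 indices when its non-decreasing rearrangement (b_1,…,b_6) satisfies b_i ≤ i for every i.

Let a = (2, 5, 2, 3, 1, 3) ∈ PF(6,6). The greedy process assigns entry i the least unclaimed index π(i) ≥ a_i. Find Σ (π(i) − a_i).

Σπ(i) = 1+…+6 = 21; Σa = 2+5+2+3+1+3 = 16; disp = 21−16 = 5.

5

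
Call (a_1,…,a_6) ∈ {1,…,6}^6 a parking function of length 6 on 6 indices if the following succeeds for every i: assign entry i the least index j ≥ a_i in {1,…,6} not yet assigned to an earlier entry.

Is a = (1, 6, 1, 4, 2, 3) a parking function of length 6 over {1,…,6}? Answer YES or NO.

Rearranged: b = (1, 1, 2, 3, 4, 6).
  b_1=1 ≤ 1
  b_2=1 ≤ 2
  b_3=2 ≤ 3
  b_4=3 ≤ 4
  b_5=4 ≤ 5
  b_6=6 ≤ 6
All bounds hold ⇒ YES

YES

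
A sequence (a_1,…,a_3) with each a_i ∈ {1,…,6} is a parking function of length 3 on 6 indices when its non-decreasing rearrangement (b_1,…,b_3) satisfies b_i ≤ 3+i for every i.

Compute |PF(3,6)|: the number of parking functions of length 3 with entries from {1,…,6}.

Count = (6+1−3)·(6+1)^{3−1} = 4×49 = 196
E.g. (6,2,2) → sorted (2,2,6): b_i ≤ 3+i ∀i, a PF.

196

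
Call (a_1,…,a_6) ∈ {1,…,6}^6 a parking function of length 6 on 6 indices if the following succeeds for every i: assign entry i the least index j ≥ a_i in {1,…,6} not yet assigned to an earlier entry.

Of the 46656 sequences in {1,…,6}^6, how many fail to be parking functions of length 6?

29849

|PF| = 1·7^5 = 1·16807 = 16807 [KW]
Example (5,4,3,3,5,5) → sorted (3,3,4,5,5,5): b_1=3>1, not a PF.
6^6 − 16807 = 46656 − 16807 = 29849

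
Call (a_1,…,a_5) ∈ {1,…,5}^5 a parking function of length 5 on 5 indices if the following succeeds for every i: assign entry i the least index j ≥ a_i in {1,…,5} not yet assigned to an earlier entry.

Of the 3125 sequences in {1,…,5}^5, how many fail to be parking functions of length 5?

1829

|PF(5,5)| = (6−5)·6^(5−1) = 1×1296 = 1296 [KW]
Example (4,5,5,3,5) → sorted (3,4,5,5,5): b_1=3>1, not a PF.
So 3125 − 1296 = 1829 fail.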